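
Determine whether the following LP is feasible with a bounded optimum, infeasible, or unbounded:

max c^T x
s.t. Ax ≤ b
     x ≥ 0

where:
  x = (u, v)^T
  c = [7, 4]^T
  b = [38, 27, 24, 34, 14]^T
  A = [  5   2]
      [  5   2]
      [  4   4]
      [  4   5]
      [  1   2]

Feasible with a bounded optimal solution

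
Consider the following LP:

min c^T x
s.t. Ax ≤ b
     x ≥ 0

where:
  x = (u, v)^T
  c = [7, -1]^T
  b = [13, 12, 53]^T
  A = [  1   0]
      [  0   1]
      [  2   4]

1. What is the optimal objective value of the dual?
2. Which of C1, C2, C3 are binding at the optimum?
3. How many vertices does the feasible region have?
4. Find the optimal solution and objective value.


1. -12
2. C2
3. 5
4. u = 0, v = 12, z = -12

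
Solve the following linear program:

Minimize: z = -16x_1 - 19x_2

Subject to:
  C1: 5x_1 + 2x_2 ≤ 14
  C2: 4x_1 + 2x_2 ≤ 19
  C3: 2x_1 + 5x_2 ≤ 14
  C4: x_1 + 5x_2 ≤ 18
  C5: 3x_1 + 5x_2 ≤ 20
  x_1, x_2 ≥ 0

Evaluate the objective at each vertex of the feasible region:
  z(0, 0) = 0
  z(2.8, 0) = -44.8
  z(2, 2) = -70  ←
  z(0, 2.8) = -53.2
The minimum is at x_1 = 2, x_2 = 2.

x_1 = 2, x_2 = 2, z = -70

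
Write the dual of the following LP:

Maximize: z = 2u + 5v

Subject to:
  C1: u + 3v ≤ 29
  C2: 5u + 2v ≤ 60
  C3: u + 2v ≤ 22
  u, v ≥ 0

Primal max cᵀx s.t. Ax ≤ b, x ≥ 0  →  Dual min bᵀy s.t. Aᵀy ≥ c, y ≥ 0.

Minimize: z = 29y1 + 60y2 + 22y3

Subject to:
  y1 + 5y2 + y3 ≥ 2
  3y1 + 2y2 + 2y3 ≥ 5
  y1, y2, y3 ≥ 0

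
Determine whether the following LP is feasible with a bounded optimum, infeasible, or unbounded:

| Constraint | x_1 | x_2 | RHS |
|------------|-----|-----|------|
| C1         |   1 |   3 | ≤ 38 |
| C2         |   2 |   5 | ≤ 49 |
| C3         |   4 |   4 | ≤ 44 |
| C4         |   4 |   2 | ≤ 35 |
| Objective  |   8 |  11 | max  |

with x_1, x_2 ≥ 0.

Feasible with a bounded optimal solution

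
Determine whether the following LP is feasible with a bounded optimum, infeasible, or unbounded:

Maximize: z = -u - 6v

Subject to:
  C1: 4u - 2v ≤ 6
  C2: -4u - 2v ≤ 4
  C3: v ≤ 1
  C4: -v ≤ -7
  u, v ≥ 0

Infeasible (no feasible solution exists)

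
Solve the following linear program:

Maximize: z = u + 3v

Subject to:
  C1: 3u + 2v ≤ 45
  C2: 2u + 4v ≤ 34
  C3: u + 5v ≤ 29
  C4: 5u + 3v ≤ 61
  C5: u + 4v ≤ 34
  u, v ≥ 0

Evaluate the objective at each vertex of the feasible region:
  z(0, 0) = 0
  z(12.2, 0) = 12.2
  z(10.14, 3.429) = 20.43
  z(9, 4) = 21  ←
  z(0, 5.8) = 17.4
The maximum is at u = 9, v = 4.

u = 9, v = 4, z = 21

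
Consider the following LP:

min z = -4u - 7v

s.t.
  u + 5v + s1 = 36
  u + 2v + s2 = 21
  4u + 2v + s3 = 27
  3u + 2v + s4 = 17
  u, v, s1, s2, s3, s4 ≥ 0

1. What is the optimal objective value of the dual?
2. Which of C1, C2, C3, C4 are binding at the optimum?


1. -53
2. C1, C4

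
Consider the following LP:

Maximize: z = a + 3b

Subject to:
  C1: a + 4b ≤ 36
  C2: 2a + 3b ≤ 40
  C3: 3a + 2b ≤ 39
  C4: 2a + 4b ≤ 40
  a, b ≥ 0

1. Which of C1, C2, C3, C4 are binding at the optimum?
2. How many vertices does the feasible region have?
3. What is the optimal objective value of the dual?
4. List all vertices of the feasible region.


1. C1, C4
2. 5
3. 28
4. (0, 0), (13, 0), (9.5, 5.25), (4, 8), (0, 9)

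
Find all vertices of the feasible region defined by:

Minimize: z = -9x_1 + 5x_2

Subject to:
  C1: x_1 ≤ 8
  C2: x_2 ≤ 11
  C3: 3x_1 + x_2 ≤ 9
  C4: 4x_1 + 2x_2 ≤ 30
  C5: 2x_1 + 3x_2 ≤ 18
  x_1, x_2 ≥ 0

(0, 0), (3, 0), (1.286, 5.143), (0, 6)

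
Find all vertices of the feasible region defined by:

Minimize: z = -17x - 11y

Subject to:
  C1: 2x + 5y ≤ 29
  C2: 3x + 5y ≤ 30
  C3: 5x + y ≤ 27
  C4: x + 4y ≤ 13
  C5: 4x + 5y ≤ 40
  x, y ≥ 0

(0, 0), (5.4, 0), (5, 2), (0, 3.25)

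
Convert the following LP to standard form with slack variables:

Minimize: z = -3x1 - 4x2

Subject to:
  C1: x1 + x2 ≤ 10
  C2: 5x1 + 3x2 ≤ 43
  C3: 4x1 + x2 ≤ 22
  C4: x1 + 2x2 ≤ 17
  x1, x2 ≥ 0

min z = -3x1 - 4x2

s.t.
  x1 + x2 + s1 = 10
  5x1 + 3x2 + s2 = 43
  4x1 + x2 + s3 = 22
  x1 + 2x2 + s4 = 17
  x1, x2, s1, s2, s3, s4 ≥ 0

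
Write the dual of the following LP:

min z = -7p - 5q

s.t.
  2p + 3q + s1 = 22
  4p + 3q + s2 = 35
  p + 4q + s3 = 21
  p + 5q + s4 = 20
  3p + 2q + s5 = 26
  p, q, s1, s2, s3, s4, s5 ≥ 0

Primal min cᵀx s.t. Ax ≤ b, x ≥ 0  →  Dual max −bᵀy s.t. Aᵀy ≥ −c, y ≥ 0.

Maximize: z = -22y1 - 35y2 - 21y3 - 20y4 - 26y5

Subject to:
  2y1 + 4y2 + y3 + y4 + 3y5 ≥ 7
  3y1 + 3y2 + 4y3 + 5y4 + 2y5 ≥ 5
  y1, y2, y3, y4, y5 ≥ 0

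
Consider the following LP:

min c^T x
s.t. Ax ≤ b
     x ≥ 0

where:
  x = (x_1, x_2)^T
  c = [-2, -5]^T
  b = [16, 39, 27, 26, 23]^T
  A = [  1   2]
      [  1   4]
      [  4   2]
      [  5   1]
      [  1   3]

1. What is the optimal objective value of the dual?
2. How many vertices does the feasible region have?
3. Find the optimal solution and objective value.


1. -39
2. 6
3. x_1 = 2, x_2 = 7, z = -39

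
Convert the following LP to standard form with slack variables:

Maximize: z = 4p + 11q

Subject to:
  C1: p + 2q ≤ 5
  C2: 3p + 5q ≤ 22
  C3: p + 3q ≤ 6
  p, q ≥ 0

max z = 4p + 11q

s.t.
  p + 2q + s1 = 5
  3p + 5q + s2 = 22
  p + 3q + s3 = 6
  p, q, s1, s2, s3 ≥ 0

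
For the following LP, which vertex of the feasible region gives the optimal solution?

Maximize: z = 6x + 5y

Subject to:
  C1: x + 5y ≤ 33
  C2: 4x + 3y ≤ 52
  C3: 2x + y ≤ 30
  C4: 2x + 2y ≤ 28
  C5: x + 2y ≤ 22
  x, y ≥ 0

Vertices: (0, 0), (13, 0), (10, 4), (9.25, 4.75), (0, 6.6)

Evaluate the objective at each vertex of the feasible region:
  z(0, 0) = 0
  z(13, 0) = 78
  z(10, 4) = 80  ←
  z(9.25, 4.75) = 79.25
  z(0, 6.6) = 33
The maximum is at x = 10, y = 4.

(10, 4)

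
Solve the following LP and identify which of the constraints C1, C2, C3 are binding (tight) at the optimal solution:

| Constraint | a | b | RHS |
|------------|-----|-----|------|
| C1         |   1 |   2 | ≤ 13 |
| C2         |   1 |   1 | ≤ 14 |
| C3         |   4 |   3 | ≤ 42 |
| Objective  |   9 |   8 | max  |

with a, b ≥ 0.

At a = 9, b = 2, compute slack b - a·x for each constraint:
  C1: 13 − 13 = 0  (binding)
  C2: 14 − 11 = 3  (slack)
  C3: 42 − 42 = 0  (binding)

Optimal: a = 9, b = 2
Binding: C1, C3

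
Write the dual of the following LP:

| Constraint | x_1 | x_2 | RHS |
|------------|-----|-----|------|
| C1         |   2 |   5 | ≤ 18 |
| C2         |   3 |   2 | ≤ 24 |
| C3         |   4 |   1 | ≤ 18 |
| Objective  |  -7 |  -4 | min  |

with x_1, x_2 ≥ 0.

Primal min cᵀx s.t. Ax ≤ b, x ≥ 0  →  Dual max −bᵀy s.t. Aᵀy ≥ −c, y ≥ 0.

Maximize: z = -18y1 - 24y2 - 18y3

Subject to:
  2y1 + 3y2 + 4y3 ≥ 7
  5y1 + 2y2 + y3 ≥ 4
  y1, y2, y3 ≥ 0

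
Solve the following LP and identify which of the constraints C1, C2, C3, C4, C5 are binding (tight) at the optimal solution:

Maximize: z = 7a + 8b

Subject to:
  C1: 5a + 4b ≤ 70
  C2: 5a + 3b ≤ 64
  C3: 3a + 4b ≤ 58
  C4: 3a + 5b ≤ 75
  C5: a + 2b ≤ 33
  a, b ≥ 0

At a = 6, b = 10, compute slack b - a·x for each constraint:
  C1: 70 − 70 = 0  (binding)
  C2: 64 − 60 = 4  (slack)
  C3: 58 − 58 = 0  (binding)
  C4: 75 − 68 = 7  (slack)
  C5: 33 − 26 = 7  (slack)

Optimal: a = 6, b = 10
Binding: C1, C3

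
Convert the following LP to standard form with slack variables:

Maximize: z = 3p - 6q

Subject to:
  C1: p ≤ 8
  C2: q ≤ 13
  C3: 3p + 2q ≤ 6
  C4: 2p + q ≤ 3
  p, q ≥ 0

max z = 3p - 6q

s.t.
  p + s1 = 8
  q + s2 = 13
  3p + 2q + s3 = 6
  2p + q + s4 = 3
  p, q, s1, s2, s3, s4 ≥ 0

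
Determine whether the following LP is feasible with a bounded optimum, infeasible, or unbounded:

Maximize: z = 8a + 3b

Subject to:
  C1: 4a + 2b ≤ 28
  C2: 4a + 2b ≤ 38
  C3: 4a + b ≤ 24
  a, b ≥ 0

Feasible with a bounded optimal solution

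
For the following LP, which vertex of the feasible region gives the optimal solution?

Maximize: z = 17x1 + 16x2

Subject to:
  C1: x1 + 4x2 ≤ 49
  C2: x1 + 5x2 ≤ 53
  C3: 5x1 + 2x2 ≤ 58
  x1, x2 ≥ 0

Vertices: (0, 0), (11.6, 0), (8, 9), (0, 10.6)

Evaluate the objective at each vertex of the feasible region:
  z(0, 0) = 0
  z(11.6, 0) = 197.2
  z(8, 9) = 280  ←
  z(0, 10.6) = 169.6
The maximum is at x1 = 8, x2 = 9.

(8, 9)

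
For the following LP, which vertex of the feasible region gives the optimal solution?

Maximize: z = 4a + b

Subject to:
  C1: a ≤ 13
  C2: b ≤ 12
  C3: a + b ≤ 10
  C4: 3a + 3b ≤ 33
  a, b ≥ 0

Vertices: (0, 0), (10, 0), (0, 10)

Evaluate the objective at each vertex of the feasible region:
  z(0, 0) = 0
  z(10, 0) = 40  ←
  z(0, 10) = 10
The maximum is at a = 10, b = 0.

(10, 0)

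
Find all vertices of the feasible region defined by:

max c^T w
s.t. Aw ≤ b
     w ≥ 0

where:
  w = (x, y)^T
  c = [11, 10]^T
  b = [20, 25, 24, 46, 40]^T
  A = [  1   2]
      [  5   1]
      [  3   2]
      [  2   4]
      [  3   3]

(0, 0), (5, 0), (3.714, 6.429), (2, 9), (0, 10)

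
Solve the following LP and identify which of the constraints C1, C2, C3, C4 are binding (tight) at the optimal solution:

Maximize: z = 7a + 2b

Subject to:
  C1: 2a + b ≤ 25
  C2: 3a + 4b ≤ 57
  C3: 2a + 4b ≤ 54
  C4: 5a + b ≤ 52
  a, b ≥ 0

At a = 9, b = 7, compute slack b - a·x for each constraint:
  C1: 25 − 25 = 0  (binding)
  C2: 57 − 55 = 2  (slack)
  C3: 54 − 46 = 8  (slack)
  C4: 52 − 52 = 0  (binding)

Optimal: a = 9, b = 7
Binding: C1, C4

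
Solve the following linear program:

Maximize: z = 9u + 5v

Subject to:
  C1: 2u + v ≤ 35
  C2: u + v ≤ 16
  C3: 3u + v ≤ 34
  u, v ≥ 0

Evaluate the objective at each vertex of the feasible region:
  z(0, 0) = 0
  z(11.33, 0) = 102
  z(9, 7) = 116  ←
  z(0, 16) = 80
The maximum is at u = 9, v = 7.

u = 9, v = 7, z = 116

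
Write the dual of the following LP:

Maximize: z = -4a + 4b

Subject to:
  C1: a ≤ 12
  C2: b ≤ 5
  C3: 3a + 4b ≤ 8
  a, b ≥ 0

Primal max cᵀx s.t. Ax ≤ b, x ≥ 0  →  Dual min bᵀy s.t. Aᵀy ≥ c, y ≥ 0.

Minimize: z = 12y1 + 5y2 + 8y3

Subject to:
  y1 + 3y3 ≥ -4
  y2 + 4y3 ≥ 4
  y1, y2, y3 ≥ 0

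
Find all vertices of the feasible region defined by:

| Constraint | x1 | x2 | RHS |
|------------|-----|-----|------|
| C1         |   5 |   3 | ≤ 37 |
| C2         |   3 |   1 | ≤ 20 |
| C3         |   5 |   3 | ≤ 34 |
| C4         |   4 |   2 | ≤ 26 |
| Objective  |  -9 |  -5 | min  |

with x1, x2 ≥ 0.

(0, 0), (6.5, 0), (5, 3), (0, 11.33)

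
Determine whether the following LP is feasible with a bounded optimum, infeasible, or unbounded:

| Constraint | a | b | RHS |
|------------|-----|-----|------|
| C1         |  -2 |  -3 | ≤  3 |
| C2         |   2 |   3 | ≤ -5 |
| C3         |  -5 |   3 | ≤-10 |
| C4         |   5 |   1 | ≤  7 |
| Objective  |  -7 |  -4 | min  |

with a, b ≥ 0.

Infeasible (no feasible solution exists)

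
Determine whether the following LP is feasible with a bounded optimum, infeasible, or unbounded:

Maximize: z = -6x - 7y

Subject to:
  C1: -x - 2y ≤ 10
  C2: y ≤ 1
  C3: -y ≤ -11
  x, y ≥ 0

Infeasible (no feasible solution exists)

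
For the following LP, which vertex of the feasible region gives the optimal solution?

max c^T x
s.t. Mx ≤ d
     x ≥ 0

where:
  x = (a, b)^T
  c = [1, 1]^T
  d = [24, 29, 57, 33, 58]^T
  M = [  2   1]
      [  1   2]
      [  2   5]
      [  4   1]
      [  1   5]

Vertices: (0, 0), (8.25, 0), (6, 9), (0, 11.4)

Evaluate the objective at each vertex of the feasible region:
  z(0, 0) = 0
  z(8.25, 0) = 8.25
  z(6, 9) = 15  ←
  z(0, 11.4) = 11.4
The maximum is at a = 6, b = 9.

(6, 9)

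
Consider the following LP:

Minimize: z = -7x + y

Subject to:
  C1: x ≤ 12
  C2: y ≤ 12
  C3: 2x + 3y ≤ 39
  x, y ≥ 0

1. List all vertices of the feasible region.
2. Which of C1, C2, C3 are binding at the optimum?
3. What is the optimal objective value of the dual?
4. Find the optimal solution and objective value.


1. (0, 0), (12, 0), (12, 5), (1.5, 12), (0, 12)
2. C1
3. -84
4. x = 12, y = 0, z = -84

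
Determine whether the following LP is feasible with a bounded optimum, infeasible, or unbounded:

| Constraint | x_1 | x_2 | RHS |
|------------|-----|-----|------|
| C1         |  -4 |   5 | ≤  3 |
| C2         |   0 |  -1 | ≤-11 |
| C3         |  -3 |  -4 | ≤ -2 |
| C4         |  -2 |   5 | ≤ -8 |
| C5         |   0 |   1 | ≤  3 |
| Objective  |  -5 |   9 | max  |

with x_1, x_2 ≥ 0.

Infeasible (no feasible solution exists)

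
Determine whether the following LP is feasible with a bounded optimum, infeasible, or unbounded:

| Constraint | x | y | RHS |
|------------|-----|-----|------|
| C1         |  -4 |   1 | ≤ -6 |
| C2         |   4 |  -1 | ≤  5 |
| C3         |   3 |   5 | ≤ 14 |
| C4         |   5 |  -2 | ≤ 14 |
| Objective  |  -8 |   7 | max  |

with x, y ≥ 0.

Infeasible (no feasible solution exists)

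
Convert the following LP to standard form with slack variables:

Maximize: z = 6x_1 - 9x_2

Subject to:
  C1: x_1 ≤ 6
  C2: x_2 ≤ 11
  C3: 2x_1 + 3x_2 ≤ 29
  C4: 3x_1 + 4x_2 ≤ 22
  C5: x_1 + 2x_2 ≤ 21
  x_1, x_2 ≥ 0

max z = 6x_1 - 9x_2

s.t.
  x_1 + s1 = 6
  x_2 + s2 = 11
  2x_1 + 3x_2 + s3 = 29
  3x_1 + 4x_2 + s4 = 22
  x_1 + 2x_2 + s5 = 21
  x_1, x_2, s1, s2, s3, s4, s5 ≥ 0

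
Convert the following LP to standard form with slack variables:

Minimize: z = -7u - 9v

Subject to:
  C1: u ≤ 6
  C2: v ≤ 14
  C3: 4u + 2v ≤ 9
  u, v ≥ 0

min z = -7u - 9v

s.t.
  u + s1 = 6
  v + s2 = 14
  4u + 2v + s3 = 9
  u, v, s1, s2, s3 ≥ 0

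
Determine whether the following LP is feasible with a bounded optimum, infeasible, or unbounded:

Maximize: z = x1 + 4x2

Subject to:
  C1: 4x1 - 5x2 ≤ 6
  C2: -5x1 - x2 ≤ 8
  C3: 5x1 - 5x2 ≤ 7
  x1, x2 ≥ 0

Unbounded (objective can increase without bound)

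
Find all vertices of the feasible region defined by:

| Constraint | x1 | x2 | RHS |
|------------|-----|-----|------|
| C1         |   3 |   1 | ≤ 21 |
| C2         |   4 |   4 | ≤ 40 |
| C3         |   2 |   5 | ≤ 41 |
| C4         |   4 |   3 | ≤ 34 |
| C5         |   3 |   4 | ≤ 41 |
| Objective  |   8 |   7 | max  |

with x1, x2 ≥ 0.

(0, 0), (7, 0), (5.8, 3.6), (4, 6), (3, 7), (0, 8.2)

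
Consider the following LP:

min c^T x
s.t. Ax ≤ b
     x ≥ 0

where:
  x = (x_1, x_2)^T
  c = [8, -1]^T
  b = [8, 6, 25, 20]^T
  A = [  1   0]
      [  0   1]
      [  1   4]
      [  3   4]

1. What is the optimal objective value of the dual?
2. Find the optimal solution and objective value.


1. -5
2. x_1 = 0, x_2 = 5, z = -5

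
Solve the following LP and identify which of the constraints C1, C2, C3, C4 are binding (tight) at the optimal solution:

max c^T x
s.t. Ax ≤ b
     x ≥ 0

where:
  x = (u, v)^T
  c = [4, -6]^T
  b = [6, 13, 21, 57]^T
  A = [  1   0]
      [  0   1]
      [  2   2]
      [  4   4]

At u = 6, v = 0, compute slack b - a·x for each constraint:
  C1: 6 − 6 = 0  (binding)
  C2: 13 − 0 = 13  (slack)
  C3: 21 − 12 = 9  (slack)
  C4: 57 − 24 = 33  (slack)

Optimal: u = 6, v = 0
Binding: C1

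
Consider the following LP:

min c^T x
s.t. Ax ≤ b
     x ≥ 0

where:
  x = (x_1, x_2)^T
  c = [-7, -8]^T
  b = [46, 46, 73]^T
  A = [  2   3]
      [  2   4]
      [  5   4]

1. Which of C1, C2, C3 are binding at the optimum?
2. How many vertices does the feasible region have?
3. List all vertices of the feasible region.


1. C2, C3
2. 4
3. (0, 0), (14.6, 0), (9, 7), (0, 11.5)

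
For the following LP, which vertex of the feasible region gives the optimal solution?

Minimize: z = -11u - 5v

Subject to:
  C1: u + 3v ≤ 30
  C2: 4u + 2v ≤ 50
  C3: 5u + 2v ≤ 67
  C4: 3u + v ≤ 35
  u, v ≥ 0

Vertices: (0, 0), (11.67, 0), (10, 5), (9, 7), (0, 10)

Evaluate the objective at each vertex of the feasible region:
  z(0, 0) = 0
  z(11.67, 0) = -128.3
  z(10, 5) = -135  ←
  z(9, 7) = -134
  z(0, 10) = -50
The minimum is at u = 10, v = 5.

(10, 5)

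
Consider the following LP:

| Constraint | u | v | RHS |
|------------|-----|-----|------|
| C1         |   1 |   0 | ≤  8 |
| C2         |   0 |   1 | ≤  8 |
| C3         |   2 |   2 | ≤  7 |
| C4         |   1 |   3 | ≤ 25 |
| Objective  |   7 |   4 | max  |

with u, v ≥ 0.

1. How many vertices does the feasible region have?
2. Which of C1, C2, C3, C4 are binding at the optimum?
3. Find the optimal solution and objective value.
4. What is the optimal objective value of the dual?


1. 3
2. C3
3. u = 3.5, v = 0, z = 24.5
4. 24.5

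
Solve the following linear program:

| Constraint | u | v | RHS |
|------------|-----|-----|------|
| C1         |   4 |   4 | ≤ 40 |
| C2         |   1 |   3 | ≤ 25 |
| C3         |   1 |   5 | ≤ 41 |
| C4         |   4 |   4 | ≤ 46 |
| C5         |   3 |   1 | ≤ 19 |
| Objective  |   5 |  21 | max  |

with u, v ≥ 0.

Evaluate the objective at each vertex of the feasible region:
  z(0, 0) = 0
  z(6.333, 0) = 31.67
  z(4.5, 5.5) = 138
  z(2.5, 7.5) = 170
  z(1, 8) = 173  ←
  z(0, 8.2) = 172.2
The maximum is at u = 1, v = 8.

u = 1, v = 8, z = 173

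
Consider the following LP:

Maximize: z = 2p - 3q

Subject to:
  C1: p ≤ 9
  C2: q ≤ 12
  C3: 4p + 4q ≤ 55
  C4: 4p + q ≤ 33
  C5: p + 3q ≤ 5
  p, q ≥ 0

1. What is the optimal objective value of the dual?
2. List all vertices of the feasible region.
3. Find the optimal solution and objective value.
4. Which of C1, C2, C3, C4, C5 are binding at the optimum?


1. 10
2. (0, 0), (5, 0), (0, 1.667)
3. p = 5, q = 0, z = 10
4. C5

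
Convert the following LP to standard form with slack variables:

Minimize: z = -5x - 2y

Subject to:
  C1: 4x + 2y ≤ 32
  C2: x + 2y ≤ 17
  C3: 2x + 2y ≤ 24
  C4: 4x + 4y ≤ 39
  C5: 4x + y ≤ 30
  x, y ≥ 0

min z = -5x - 2y

s.t.
  4x + 2y + s1 = 32
  x + 2y + s2 = 17
  2x + 2y + s3 = 24
  4x + 4y + s4 = 39
  4x + y + s5 = 30
  x, y, s1, s2, s3, s4, s5 ≥ 0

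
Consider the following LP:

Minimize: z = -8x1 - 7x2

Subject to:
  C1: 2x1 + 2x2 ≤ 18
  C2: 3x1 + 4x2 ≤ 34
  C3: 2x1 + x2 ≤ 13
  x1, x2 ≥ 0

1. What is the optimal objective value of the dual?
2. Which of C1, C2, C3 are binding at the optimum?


1. -67
2. C1, C3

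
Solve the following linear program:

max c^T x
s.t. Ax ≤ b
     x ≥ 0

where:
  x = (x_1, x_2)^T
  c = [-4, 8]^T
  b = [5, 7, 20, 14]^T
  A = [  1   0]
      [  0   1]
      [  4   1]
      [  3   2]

Evaluate the objective at each vertex of the feasible region:
  z(0, 0) = 0
  z(4.667, 0) = -18.67
  z(0, 7) = 56  ←
The maximum is at x_1 = 0, x_2 = 7.

x_1 = 0, x_2 = 7, z = 56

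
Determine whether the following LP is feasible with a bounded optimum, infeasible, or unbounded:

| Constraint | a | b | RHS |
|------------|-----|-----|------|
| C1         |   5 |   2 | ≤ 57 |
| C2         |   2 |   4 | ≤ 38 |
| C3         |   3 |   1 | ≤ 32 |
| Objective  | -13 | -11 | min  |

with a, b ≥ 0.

Feasible with a bounded optimal solution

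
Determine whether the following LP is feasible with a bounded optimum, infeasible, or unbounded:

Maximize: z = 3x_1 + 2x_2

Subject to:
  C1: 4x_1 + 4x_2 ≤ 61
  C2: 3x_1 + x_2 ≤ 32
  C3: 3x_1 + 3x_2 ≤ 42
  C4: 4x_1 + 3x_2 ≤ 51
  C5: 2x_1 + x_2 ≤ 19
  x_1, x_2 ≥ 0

Feasible with a bounded optimal solution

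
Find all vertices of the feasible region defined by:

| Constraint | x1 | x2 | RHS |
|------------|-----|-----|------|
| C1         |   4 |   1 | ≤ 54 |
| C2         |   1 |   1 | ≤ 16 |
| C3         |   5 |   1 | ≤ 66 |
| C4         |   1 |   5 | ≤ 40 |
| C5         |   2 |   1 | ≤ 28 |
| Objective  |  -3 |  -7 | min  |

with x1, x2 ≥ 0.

(0, 0), (13.2, 0), (12.67, 2.667), (12, 4), (10, 6), (0, 8)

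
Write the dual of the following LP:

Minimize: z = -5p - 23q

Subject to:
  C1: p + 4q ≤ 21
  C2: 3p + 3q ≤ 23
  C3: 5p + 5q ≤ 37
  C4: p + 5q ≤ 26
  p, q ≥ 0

Primal min cᵀx s.t. Ax ≤ b, x ≥ 0  →  Dual max −bᵀy s.t. Aᵀy ≥ −c, y ≥ 0.

Maximize: z = -21y1 - 23y2 - 37y3 - 26y4

Subject to:
  y1 + 3y2 + 5y3 + y4 ≥ 5
  4y1 + 3y2 + 5y3 + 5y4 ≥ 23
  y1, y2, y3, y4 ≥ 0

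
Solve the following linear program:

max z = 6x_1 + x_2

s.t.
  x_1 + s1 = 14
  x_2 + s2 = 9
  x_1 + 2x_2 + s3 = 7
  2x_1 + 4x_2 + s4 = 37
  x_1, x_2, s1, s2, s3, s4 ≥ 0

Evaluate the objective at each vertex of the feasible region:
  z(0, 0) = 0
  z(7, 0) = 42  ←
  z(0, 3.5) = 3.5
The maximum is at x_1 = 7, x_2 = 0.

x_1 = 7, x_2 = 0, z = 42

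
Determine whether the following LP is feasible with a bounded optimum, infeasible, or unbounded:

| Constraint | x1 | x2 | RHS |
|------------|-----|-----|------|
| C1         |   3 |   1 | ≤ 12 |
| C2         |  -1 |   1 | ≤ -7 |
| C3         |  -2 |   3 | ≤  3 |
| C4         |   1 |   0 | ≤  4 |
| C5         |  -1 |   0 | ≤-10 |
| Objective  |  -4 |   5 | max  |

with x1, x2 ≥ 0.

Infeasible (no feasible solution exists)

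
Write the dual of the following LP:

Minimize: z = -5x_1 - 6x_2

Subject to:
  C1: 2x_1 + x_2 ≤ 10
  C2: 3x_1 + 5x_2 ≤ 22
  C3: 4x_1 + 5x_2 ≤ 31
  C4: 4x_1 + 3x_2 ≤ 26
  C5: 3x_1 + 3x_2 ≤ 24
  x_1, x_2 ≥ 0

Primal min cᵀx s.t. Ax ≤ b, x ≥ 0  →  Dual max −bᵀy s.t. Aᵀy ≥ −c, y ≥ 0.

Maximize: z = -10y1 - 22y2 - 31y3 - 26y4 - 24y5

Subject to:
  2y1 + 3y2 + 4y3 + 4y4 + 3y5 ≥ 5
  y1 + 5y2 + 5y3 + 3y4 + 3y5 ≥ 6
  y1, y2, y3, y4, y5 ≥ 0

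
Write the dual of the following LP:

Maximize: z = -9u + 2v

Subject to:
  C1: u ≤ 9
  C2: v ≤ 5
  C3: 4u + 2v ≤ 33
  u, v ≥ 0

Primal max cᵀx s.t. Ax ≤ b, x ≥ 0  →  Dual min bᵀy s.t. Aᵀy ≥ c, y ≥ 0.

Minimize: z = 9y1 + 5y2 + 33y3

Subject to:
  y1 + 4y3 ≥ -9
  y2 + 2y3 ≥ 2
  y1, y2, y3 ≥ 0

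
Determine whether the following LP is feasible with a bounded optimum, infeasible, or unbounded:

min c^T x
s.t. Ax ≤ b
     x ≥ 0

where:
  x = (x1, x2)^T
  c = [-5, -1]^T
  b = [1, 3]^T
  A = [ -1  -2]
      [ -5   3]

Unbounded (objective can decrease without bound)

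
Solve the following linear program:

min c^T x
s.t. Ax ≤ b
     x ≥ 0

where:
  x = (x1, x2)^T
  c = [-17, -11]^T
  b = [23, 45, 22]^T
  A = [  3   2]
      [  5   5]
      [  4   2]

Evaluate the objective at each vertex of the feasible region:
  z(0, 0) = 0
  z(5.5, 0) = -93.5
  z(2, 7) = -111  ←
  z(0, 9) = -99
The minimum is at x1 = 2, x2 = 7.

x1 = 2, x2 = 7, z = -111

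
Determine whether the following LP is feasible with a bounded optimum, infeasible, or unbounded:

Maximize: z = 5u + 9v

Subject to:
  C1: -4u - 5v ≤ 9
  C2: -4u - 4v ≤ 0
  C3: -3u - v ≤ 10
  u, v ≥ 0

Unbounded (objective can increase without bound)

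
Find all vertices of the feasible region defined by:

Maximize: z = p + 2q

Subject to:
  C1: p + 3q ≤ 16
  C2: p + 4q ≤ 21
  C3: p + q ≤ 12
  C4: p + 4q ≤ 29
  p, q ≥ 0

(0, 0), (12, 0), (10, 2), (1, 5), (0, 5.25)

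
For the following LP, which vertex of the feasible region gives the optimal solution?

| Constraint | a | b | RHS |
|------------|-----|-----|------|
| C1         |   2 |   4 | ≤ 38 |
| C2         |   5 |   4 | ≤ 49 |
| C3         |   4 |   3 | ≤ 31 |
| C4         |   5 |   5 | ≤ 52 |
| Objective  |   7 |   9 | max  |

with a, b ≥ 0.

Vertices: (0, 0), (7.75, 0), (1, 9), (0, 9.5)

Evaluate the objective at each vertex of the feasible region:
  z(0, 0) = 0
  z(7.75, 0) = 54.25
  z(1, 9) = 88  ←
  z(0, 9.5) = 85.5
The maximum is at a = 1, b = 9.

(1, 9)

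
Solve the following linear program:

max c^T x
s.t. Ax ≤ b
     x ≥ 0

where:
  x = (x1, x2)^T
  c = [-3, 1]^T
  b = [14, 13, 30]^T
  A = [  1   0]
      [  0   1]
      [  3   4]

Evaluate the objective at each vertex of the feasible region:
  z(0, 0) = 0
  z(10, 0) = -30
  z(0, 7.5) = 7.5  ←
The maximum is at x1 = 0, x2 = 7.5.

x1 = 0, x2 = 7.5, z = 7.5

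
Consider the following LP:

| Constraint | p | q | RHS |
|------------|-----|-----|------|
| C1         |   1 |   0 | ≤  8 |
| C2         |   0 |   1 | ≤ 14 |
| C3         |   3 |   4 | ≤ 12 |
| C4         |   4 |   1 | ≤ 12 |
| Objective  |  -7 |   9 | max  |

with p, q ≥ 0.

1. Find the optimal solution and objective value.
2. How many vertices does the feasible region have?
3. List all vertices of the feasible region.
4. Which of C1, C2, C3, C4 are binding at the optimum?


1. p = 0, q = 3, z = 27
2. 4
3. (0, 0), (3, 0), (2.769, 0.9231), (0, 3)
4. C3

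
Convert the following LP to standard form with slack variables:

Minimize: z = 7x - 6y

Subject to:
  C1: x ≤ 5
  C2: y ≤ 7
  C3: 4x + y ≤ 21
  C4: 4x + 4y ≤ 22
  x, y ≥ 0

min z = 7x - 6y

s.t.
  x + s1 = 5
  y + s2 = 7
  4x + y + s3 = 21
  4x + 4y + s4 = 22
  x, y, s1, s2, s3, s4 ≥ 0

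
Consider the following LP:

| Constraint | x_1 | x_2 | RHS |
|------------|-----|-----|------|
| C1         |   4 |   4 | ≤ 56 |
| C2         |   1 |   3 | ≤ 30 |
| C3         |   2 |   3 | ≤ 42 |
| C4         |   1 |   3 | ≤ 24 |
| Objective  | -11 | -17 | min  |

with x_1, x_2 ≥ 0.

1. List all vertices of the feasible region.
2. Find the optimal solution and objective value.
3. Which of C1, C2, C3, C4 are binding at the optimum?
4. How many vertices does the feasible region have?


1. (0, 0), (14, 0), (9, 5), (0, 8)
2. x_1 = 9, x_2 = 5, z = -184
3. C1, C4
4. 4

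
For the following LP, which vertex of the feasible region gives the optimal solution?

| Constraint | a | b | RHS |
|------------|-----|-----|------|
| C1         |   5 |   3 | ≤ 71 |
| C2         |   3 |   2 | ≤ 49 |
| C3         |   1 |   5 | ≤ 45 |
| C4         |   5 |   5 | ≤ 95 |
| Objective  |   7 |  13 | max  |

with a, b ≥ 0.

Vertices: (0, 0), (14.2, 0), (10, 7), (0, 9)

Evaluate the objective at each vertex of the feasible region:
  z(0, 0) = 0
  z(14.2, 0) = 99.4
  z(10, 7) = 161  ←
  z(0, 9) = 117
The maximum is at a = 10, b = 7.

(10, 7)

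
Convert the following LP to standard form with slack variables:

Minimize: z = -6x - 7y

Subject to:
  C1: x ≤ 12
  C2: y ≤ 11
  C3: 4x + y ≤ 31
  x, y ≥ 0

min z = -6x - 7y

s.t.
  x + s1 = 12
  y + s2 = 11
  4x + y + s3 = 31
  x, y, s1, s2, s3 ≥ 0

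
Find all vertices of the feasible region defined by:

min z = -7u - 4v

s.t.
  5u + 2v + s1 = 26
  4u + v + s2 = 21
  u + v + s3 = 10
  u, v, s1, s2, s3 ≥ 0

(0, 0), (5.2, 0), (2, 8), (0, 10)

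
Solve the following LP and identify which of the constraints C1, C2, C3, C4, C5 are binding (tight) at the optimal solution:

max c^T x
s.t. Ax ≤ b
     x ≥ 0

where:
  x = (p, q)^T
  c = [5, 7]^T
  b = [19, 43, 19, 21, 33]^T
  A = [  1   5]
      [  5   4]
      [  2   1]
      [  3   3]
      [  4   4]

At p = 4, q = 3, compute slack b - a·x for each constraint:
  C1: 19 − 19 = 0  (binding)
  C2: 43 − 32 = 11  (slack)
  C3: 19 − 11 = 8  (slack)
  C4: 21 − 21 = 0  (binding)
  C5: 33 − 28 = 5  (slack)

Optimal: p = 4, q = 3
Binding: C1, C4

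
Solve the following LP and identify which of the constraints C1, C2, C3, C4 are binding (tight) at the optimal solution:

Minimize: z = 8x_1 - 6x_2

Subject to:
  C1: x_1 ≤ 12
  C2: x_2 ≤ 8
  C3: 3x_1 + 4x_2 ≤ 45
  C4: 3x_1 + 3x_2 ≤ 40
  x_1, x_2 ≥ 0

At x_1 = 0, x_2 = 8, compute slack b - a·x for each constraint:
  C1: 12 − 0 = 12  (slack)
  C2: 8 − 8 = 0  (binding)
  C3: 45 − 32 = 13  (slack)
  C4: 40 − 24 = 16  (slack)

Optimal: x_1 = 0, x_2 = 8
Binding: C2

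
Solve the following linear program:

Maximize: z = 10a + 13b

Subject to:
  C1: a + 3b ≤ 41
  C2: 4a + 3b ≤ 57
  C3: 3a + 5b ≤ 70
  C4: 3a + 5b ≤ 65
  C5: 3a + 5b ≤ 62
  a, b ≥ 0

Evaluate the objective at each vertex of the feasible region:
  z(0, 0) = 0
  z(14.25, 0) = 142.5
  z(9, 7) = 181  ←
  z(0, 12.4) = 161.2
The maximum is at a = 9, b = 7.

a = 9, b = 7, z = 181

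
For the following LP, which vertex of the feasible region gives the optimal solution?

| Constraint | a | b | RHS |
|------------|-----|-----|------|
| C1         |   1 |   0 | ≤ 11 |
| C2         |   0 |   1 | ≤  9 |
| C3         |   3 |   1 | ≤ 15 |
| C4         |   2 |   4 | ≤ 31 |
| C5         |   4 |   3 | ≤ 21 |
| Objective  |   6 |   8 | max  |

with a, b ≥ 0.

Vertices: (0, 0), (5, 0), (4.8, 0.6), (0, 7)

Evaluate the objective at each vertex of the feasible region:
  z(0, 0) = 0
  z(5, 0) = 30
  z(4.8, 0.6) = 33.6
  z(0, 7) = 56  ←
The maximum is at a = 0, b = 7.

(0, 7)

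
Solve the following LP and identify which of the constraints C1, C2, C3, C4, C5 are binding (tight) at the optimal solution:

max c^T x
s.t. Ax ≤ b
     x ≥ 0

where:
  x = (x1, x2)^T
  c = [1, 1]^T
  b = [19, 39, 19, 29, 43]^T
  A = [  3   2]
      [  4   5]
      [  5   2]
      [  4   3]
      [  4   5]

At x1 = 1, x2 = 7, compute slack b - a·x for each constraint:
  C1: 19 − 17 = 2  (slack)
  C2: 39 − 39 = 0  (binding)
  C3: 19 − 19 = 0  (binding)
  C4: 29 − 25 = 4  (slack)
  C5: 43 − 39 = 4  (slack)

Optimal: x1 = 1, x2 = 7
Binding: C2, C3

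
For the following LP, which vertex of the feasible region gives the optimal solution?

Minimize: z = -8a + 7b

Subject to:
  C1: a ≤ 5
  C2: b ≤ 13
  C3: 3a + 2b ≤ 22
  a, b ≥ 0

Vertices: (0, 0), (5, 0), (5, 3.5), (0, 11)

Evaluate the objective at each vertex of the feasible region:
  z(0, 0) = 0
  z(5, 0) = -40  ←
  z(5, 3.5) = -15.5
  z(0, 11) = 77
The minimum is at a = 5, b = 0.

(5, 0)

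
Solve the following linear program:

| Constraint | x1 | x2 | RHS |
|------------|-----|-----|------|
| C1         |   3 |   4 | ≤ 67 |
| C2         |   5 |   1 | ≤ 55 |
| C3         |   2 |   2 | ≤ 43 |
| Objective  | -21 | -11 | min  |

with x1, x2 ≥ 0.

Evaluate the objective at each vertex of the feasible region:
  z(0, 0) = 0
  z(11, 0) = -231
  z(9, 10) = -299  ←
  z(0, 16.75) = -184.2
The minimum is at x1 = 9, x2 = 10.

x1 = 9, x2 = 10, z = -299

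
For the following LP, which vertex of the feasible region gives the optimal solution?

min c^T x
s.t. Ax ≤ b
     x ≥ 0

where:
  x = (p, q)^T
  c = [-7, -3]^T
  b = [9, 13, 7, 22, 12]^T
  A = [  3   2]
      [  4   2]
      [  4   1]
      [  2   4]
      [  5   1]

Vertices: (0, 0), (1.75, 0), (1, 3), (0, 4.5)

Evaluate the objective at each vertex of the feasible region:
  z(0, 0) = 0
  z(1.75, 0) = -12.25
  z(1, 3) = -16  ←
  z(0, 4.5) = -13.5
The minimum is at p = 1, q = 3.

(1, 3)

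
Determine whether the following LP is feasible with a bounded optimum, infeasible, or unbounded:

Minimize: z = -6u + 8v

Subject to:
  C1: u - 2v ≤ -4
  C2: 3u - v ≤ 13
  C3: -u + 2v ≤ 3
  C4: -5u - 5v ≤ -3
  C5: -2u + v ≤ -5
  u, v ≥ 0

Infeasible (no feasible solution exists)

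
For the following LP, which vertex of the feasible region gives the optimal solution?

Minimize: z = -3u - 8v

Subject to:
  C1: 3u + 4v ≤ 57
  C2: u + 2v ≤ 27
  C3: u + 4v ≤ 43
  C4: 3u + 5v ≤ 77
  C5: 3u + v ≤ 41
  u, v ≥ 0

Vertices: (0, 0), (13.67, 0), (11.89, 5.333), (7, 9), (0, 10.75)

Evaluate the objective at each vertex of the feasible region:
  z(0, 0) = 0
  z(13.67, 0) = -41
  z(11.89, 5.333) = -78.33
  z(7, 9) = -93  ←
  z(0, 10.75) = -86
The minimum is at u = 7, v = 9.

(7, 9)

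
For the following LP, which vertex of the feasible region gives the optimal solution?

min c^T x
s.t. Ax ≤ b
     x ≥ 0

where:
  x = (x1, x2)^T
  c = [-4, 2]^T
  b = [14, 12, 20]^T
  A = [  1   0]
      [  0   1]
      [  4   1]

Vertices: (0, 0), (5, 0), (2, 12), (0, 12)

Evaluate the objective at each vertex of the feasible region:
  z(0, 0) = 0
  z(5, 0) = -20  ←
  z(2, 12) = 16
  z(0, 12) = 24
The minimum is at x1 = 5, x2 = 0.

(5, 0)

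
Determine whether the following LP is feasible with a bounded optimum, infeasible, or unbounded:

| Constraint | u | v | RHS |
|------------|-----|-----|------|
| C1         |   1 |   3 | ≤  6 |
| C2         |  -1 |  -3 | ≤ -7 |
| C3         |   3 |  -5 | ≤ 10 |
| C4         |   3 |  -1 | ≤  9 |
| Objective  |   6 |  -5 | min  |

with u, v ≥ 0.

Infeasible (no feasible solution exists)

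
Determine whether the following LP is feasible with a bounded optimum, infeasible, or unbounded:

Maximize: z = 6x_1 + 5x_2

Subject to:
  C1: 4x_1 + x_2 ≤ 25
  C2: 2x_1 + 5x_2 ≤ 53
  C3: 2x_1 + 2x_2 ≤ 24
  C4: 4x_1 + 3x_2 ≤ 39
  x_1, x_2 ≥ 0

Feasible with a bounded optimal solution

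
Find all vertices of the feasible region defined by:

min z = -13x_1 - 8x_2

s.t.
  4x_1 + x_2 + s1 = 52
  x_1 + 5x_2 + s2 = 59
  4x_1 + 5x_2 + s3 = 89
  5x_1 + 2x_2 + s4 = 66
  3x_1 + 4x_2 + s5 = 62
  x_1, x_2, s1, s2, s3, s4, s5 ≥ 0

(0, 0), (13, 0), (12.67, 1.333), (10, 8), (6.727, 10.45), (0, 11.8)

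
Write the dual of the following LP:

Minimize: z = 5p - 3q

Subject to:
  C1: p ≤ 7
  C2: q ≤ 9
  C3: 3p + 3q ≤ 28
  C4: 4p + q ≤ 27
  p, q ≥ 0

Primal min cᵀx s.t. Ax ≤ b, x ≥ 0  →  Dual max −bᵀy s.t. Aᵀy ≥ −c, y ≥ 0.

Maximize: z = -7y1 - 9y2 - 28y3 - 27y4

Subject to:
  y1 + 3y3 + 4y4 ≥ -5
  y2 + 3y3 + y4 ≥ 3
  y1, y2, y3, y4 ≥ 0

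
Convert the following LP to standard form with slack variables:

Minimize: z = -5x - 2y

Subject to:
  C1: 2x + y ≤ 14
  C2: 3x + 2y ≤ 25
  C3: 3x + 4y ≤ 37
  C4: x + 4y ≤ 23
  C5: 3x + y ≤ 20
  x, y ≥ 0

min z = -5x - 2y

s.t.
  2x + y + s1 = 14
  3x + 2y + s2 = 25
  3x + 4y + s3 = 37
  x + 4y + s4 = 23
  3x + y + s5 = 20
  x, y, s1, s2, s3, s4, s5 ≥ 0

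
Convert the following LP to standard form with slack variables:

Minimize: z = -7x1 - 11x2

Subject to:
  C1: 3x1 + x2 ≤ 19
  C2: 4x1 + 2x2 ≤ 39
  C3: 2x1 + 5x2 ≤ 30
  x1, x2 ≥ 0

min z = -7x1 - 11x2

s.t.
  3x1 + x2 + s1 = 19
  4x1 + 2x2 + s2 = 39
  2x1 + 5x2 + s3 = 30
  x1, x2, s1, s2, s3 ≥ 0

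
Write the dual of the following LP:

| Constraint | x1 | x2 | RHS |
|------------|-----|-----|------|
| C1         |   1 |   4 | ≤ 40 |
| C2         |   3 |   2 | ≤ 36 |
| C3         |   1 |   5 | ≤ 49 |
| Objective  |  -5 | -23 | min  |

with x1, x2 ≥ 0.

Primal min cᵀx s.t. Ax ≤ b, x ≥ 0  →  Dual max −bᵀy s.t. Aᵀy ≥ −c, y ≥ 0.

Maximize: z = -40y1 - 36y2 - 49y3

Subject to:
  y1 + 3y2 + y3 ≥ 5
  4y1 + 2y2 + 5y3 ≥ 23
  y1, y2, y3 ≥ 0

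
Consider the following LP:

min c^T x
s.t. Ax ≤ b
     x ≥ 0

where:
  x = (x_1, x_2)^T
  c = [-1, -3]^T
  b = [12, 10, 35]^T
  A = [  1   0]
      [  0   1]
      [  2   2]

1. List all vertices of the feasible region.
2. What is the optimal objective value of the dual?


1. (0, 0), (12, 0), (12, 5.5), (7.5, 10), (0, 10)
2. -37.5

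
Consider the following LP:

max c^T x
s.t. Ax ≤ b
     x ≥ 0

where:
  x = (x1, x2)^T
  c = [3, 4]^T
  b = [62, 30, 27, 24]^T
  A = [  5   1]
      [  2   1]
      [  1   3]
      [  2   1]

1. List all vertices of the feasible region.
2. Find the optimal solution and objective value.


1. (0, 0), (12, 0), (9, 6), (0, 9)
2. x1 = 9, x2 = 6, z = 51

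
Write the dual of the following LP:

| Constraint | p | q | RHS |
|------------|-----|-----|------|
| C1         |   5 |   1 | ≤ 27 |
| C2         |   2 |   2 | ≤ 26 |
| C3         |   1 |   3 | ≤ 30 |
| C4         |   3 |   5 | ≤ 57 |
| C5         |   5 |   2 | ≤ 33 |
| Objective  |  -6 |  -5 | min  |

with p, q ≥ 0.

Primal min cᵀx s.t. Ax ≤ b, x ≥ 0  →  Dual max −bᵀy s.t. Aᵀy ≥ −c, y ≥ 0.

Maximize: z = -27y1 - 26y2 - 30y3 - 57y4 - 33y5

Subject to:
  5y1 + 2y2 + y3 + 3y4 + 5y5 ≥ 6
  y1 + 2y2 + 3y3 + 5y4 + 2y5 ≥ 5
  y1, y2, y3, y4, y5 ≥ 0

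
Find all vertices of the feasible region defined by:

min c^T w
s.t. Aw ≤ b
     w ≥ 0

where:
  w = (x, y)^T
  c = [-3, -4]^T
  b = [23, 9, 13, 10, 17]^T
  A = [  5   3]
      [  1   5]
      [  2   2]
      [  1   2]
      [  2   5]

(0, 0), (4.6, 0), (4, 1), (0, 1.8)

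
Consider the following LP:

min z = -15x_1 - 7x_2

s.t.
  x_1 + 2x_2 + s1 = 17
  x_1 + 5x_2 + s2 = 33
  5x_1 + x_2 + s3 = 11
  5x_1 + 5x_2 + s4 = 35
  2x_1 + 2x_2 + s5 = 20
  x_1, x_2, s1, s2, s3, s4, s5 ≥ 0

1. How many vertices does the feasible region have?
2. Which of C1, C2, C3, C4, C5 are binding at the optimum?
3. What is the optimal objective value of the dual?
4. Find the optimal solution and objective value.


1. 5
2. C3, C4
3. -57
4. x_1 = 1, x_2 = 6, z = -57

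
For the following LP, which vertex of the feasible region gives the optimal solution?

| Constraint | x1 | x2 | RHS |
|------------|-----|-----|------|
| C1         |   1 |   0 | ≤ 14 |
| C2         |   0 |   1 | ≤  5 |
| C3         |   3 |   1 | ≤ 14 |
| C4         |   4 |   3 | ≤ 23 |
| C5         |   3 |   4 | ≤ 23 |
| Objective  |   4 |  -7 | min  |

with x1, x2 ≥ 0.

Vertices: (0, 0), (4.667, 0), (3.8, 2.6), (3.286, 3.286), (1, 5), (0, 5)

Evaluate the objective at each vertex of the feasible region:
  z(0, 0) = 0
  z(4.667, 0) = 18.67
  z(3.8, 2.6) = -3
  z(3.286, 3.286) = -9.857
  z(1, 5) = -31
  z(0, 5) = -35  ←
The minimum is at x1 = 0, x2 = 5.

(0, 5)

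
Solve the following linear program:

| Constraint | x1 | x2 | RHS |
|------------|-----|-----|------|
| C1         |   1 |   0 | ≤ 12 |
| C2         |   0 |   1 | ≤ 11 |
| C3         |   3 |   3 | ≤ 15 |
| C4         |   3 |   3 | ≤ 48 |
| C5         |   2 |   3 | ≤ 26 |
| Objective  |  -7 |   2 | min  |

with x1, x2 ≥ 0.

Evaluate the objective at each vertex of the feasible region:
  z(0, 0) = 0
  z(5, 0) = -35  ←
  z(0, 5) = 10
The minimum is at x1 = 5, x2 = 0.

x1 = 5, x2 = 0, z = -35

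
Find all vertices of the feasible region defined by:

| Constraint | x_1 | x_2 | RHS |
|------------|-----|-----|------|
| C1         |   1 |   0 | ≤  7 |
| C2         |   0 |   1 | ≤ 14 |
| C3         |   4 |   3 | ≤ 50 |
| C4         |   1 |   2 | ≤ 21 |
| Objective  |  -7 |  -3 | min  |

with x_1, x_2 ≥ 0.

(0, 0), (7, 0), (7, 7), (0, 10.5)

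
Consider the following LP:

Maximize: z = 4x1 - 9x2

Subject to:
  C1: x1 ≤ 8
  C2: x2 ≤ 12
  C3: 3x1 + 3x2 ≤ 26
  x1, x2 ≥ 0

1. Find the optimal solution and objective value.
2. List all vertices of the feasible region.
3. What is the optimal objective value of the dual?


1. x1 = 8, x2 = 0, z = 32
2. (0, 0), (8, 0), (8, 0.6667), (0, 8.667)
3. 32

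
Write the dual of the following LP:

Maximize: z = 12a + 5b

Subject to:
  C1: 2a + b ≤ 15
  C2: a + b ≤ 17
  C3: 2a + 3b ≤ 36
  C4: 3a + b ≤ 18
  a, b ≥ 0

Primal max cᵀx s.t. Ax ≤ b, x ≥ 0  →  Dual min bᵀy s.t. Aᵀy ≥ c, y ≥ 0.

Minimize: z = 15y1 + 17y2 + 36y3 + 18y4

Subject to:
  2y1 + y2 + 2y3 + 3y4 ≥ 12
  y1 + y2 + 3y3 + y4 ≥ 5
  y1, y2, y3, y4 ≥ 0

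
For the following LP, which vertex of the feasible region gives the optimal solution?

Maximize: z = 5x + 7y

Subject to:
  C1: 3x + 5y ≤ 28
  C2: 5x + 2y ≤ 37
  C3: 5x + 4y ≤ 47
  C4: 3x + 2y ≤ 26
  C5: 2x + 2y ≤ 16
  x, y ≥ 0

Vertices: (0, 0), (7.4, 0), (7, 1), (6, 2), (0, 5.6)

Evaluate the objective at each vertex of the feasible region:
  z(0, 0) = 0
  z(7.4, 0) = 37
  z(7, 1) = 42
  z(6, 2) = 44  ←
  z(0, 5.6) = 39.2
The maximum is at x = 6, y = 2.

(6, 2)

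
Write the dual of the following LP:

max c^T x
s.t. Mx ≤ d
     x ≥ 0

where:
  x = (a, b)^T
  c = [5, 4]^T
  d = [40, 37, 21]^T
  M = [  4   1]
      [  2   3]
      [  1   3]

Primal max cᵀx s.t. Ax ≤ b, x ≥ 0  →  Dual min bᵀy s.t. Aᵀy ≥ c, y ≥ 0.

Minimize: z = 40y1 + 37y2 + 21y3

Subject to:
  4y1 + 2y2 + y3 ≥ 5
  y1 + 3y2 + 3y3 ≥ 4
  y1, y2, y3 ≥ 0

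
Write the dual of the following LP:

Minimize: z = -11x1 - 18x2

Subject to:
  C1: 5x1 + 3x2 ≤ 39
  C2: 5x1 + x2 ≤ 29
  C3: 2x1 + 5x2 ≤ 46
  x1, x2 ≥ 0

Primal min cᵀx s.t. Ax ≤ b, x ≥ 0  →  Dual max −bᵀy s.t. Aᵀy ≥ −c, y ≥ 0.

Maximize: z = -39y1 - 29y2 - 46y3

Subject to:
  5y1 + 5y2 + 2y3 ≥ 11
  3y1 + y2 + 5y3 ≥ 18
  y1, y2, y3 ≥ 0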